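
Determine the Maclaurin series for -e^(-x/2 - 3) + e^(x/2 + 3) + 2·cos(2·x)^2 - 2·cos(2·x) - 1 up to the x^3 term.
x^3·(e^(-3)/48 + e^(3)/48) + x^2·(-4 - e^(-3)/8 + e^(3)/8) + x·(e^(-3)/2 + e^(3)/2) - 1 - e^(-3) + e^(3)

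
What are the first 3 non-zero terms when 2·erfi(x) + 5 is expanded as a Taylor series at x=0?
4·x^3/(3·√(π)) + 4·x/√(π) + 5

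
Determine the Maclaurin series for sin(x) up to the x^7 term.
-x^7/5040 + x^5/120 - x^3/6 + x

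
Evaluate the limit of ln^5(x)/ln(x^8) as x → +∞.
This is an ∞/∞ indeterminate form as x → +∞.
Write ln(x^8) = 8·ln(x), reducing the quotient to ln^4(x)/8 → ∞.
Limit = ∞.

Final answer: ∞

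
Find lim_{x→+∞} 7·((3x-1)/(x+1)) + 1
Evaluate the dominant behaviour as x → +∞; each term tends to a finite value or vanishes.
Limit = 22.

Final answer: 22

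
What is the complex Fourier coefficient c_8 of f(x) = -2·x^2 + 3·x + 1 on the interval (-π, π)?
Compute the real Fourier coefficients first: a_8 = -1/8, b_8 = -3/4.
Then c_8 = (a_8 − i·b_8)/2 = -1/16 + 3·i/8.

Final answer: -1/16 + 3·i/8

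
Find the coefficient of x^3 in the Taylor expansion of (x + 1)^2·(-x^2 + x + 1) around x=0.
Expand to order 3: (x + 1)^2·(-x^2 + x + 1) = -x^3 + 2·x^2 + 3·x + 1 + O(x^4).
The coefficient of x^3 is -1.

Final answer: -1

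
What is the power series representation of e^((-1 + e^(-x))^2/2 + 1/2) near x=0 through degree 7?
-17·x^7·e^(1/2)/60 + 241·x^6·e^(1/2)/720 - 3·x^5·e^(1/2)/8 + 5·x^4·e^(1/2)/12 - x^3·e^(1/2)/2 + x^2·e^(1/2)/2 + e^(1/2)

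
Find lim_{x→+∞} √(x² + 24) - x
This is an ∞ − ∞ indeterminate form.
Multiply and divide by the conjugate √(x²+24) + x; the x² terms cancel, leaving 24/(√(x²+24)+x) → 0.
Limit = 0.

Final answer: 0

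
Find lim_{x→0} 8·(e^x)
Direct substitution at x = 0 gives 8.

Final answer: 8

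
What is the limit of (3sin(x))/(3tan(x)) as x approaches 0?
Both numerator and denominator → 0 as x → 0; this is a 0/0 indeterminate form.
Expand each to leading order near x = 0: numerator ~ 3·x, denominator ~ 3·x.
The limit of the ratio is 1.

Final answer: 1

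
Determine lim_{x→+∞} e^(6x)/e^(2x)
This is an ∞/∞ indeterminate form as x → +∞.
Rewrite e^(6x)/e^(2x) = e^((6−2)x) = e^(4x); the exponent coefficient is 4 > 0 so e^(4x) → ∞.
Limit = ∞.

Final answer: ∞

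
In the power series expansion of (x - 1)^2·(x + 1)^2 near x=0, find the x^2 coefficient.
Expand to order 2: (x - 1)^2·(x + 1)^2 = 1 - 2·x^2 + O(x^3).
The coefficient of x^2 is -2.

Final answer: -2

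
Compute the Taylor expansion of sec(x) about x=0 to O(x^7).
61·x^6/720 + 5·x^4/24 + x^2/2 + 1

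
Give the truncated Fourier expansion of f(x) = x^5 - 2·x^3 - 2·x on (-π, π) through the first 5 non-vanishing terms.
(-44·π^2 + 2·π^4 + 260)·sin(x) + (-π^4 - 17/2 + 7·π^2)·sin(2·x) + (-76·π^2/27 + 44/81 + 2·π^4/3)·sin(3·x) + (-π^4/2 + 25/64 + 13·π^2/8)·sin(4·x) + (-28·π^2/25 - 332/625 + 2·π^4/5)·sin(5·x)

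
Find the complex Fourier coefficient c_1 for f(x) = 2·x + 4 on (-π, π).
Compute the real Fourier coefficients first: a_1 = 0, b_1 = 4.
Then c_1 = (a_1 − i·b_1)/2 = -2·i.

Final answer: -2·i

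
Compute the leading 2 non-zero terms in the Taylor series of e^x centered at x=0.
x + 1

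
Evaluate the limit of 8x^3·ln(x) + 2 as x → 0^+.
The product is a 0·∞ indeterminate form at x → 0⁺.
Rewrite the product as 8·ln(x) / x^(-3) and apply L'Hôpital, or use the standard hierarchy x^(-3) ≫ |ln x| as x → 0⁺.
The indeterminate product → 0, so the limit = 2.

Final answer: 2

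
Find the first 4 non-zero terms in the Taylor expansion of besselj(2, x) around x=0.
-x^8/184320 + x^6/3072 - x^4/96 + x^2/8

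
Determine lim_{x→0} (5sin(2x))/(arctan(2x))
Both numerator and denominator → 0 as x → 0; this is a 0/0 indeterminate form.
Expand each to leading order near x = 0: numerator ~ 10·x, denominator ~ 2·x.
The limit of the ratio is 5.

Final answer: 5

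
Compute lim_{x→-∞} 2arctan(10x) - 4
Evaluate the dominant behaviour as x → -∞; each term tends to a finite value or vanishes.
Limit = -4 - π.

Final answer: -4 - π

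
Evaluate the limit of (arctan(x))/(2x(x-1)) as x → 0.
Both numerator and denominator → 0 as x → 0; this is a 0/0 indeterminate form.
Expand each to leading order near x = 0: numerator ~ x, denominator ~ -2·x.
The limit of the ratio is -1/2.

Final answer: -1/2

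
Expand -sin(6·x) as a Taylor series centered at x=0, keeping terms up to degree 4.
36·x^3 - 6·x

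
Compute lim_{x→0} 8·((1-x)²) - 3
Direct substitution at x = 0 gives 5.

Final answer: 5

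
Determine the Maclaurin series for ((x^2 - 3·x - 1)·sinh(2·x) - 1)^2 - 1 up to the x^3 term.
68·x^3/3 + 16·x^2 + 4·x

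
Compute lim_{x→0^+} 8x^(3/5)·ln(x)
This is a 0·∞ indeterminate form at x → 0⁺.
Rewrite the product as 8·ln(x) / x^(-3/5) and apply L'Hôpital, or use the standard hierarchy x^(-3/5) ≫ |ln x| as x → 0⁺.
The indeterminate product → 0, so the limit = 0.

Final answer: 0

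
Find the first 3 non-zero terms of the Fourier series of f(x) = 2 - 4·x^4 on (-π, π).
(-192 + 32·π^2)·cos(x) + (12 - 8·π^2)·cos(2·x) - 4·π^4/5 + 2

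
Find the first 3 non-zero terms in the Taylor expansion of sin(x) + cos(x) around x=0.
-x^2/2 + x + 1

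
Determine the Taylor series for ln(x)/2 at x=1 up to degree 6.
(x - 1)/2 - (x - 1)^2/4 + (x - 1)^3/6 - (x - 1)^4/8 + (x - 1)^5/10 - (x - 1)^6/12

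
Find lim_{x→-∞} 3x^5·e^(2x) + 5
The product is a 0·∞ indeterminate form at x → -∞.
Rewrite the product as 3x^5 / e^(-2x) (an ∞/∞ form) and apply L'Hôpital, or use the standard hierarchy e^(2|x|) ≫ |x^5| as x → -∞.
The indeterminate product → 0, so the limit = 5.

Final answer: 5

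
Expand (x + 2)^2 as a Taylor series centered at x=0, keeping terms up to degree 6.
x^2 + 4·x + 4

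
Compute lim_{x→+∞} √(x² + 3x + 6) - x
As x → +∞: multiply by the conjugate to get (3x+6)/(√(x²+3x+6)+x); the denominator ~ 2x, so the limit is 3/2.
Limit = 3/2.

Final answer: 3/2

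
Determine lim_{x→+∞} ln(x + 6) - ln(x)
This is an ∞ − ∞ indeterminate form.
Combine the logarithms: ln(x+6) − ln(x) = ln((x+6)/(x)) = ln(1 + 6/(x)) → ln(1) = 0.
Limit = 0.

Final answer: 0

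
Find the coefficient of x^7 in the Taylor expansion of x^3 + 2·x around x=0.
Expand to order 7: x^3 + 2·x = x^3 + 2·x + O(x^8).
The coefficient of x^7 is 0.

Final answer: 0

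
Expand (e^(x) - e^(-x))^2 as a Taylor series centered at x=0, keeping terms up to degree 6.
8·x^6/45 + 4·x^4/3 + 4·x^2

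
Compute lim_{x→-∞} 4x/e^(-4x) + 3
The quotient is an ∞/∞ indeterminate form as x → -∞.
Compare growth rates of the dominant terms (exponentials ≫ polynomials ≫ logarithms), or apply L'Hôpital's rule; the quotient → 0.
Adding the constant: 0 + 3 = 3. Limit = 3.

Final answer: 3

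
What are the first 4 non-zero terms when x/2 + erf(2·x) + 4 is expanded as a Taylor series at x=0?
32·x^5/(5·√(π)) - 16·x^3/(3·√(π)) + x·(1/2 + 4/√(π)) + 4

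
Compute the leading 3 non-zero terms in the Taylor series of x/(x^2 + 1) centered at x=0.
x^5 - x^3 + x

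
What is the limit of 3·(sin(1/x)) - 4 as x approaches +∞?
Evaluate the dominant behaviour as x → +∞; each term tends to a finite value or vanishes.
Limit = -4.

Final answer: -4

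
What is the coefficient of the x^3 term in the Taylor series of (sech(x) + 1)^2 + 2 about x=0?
Expand to order 3: (sech(x) + 1)^2 + 2 = 6 - 2·x^2 + O(x^4).
The coefficient of x^3 is 0.

Final answer: 0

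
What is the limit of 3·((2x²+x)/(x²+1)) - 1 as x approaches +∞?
Evaluate the dominant behaviour as x → +∞; each term tends to a finite value or vanishes.
Limit = 5.

Final answer: 5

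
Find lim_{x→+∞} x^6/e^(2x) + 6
The quotient is an ∞/∞ indeterminate form as x → +∞.
The exponential denominator e^(2x) dominates the polynomial numerator (e^x ≫ x^6 as x → ∞), so the quotient → 0.
Adding the constant: 0 + 6 = 6. Limit = 6.

Final answer: 6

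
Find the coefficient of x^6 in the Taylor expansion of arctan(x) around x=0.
Expand to order 6: arctan(x) = x^5/5 - x^3/3 + x + O(x^7).
The coefficient of x^6 is 0.

Final answer: 0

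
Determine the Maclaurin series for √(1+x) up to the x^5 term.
7·x^5/256 - 5·x^4/128 + x^3/16 - x^2/8 + x/2 + 1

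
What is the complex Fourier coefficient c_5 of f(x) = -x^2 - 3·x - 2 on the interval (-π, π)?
Compute the real Fourier coefficients first: a_5 = 4/25, b_5 = -6/5.
Then c_5 = (a_5 − i·b_5)/2 = 2/25 + 3·i/5.

Final answer: 2/25 + 3·i/5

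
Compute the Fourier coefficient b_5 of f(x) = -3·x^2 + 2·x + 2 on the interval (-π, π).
b_5 = (1/π) ∫_{-π}^{π} f(x)·sin(5x) dx.
Evaluate the integral (use parity and integration by parts as needed): b_5 = 4/5.

Final answer: 4/5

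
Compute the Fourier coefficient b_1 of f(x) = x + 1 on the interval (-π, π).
b_1 = (1/π) ∫_{-π}^{π} f(x)·sin(1x) dx.
Evaluate the integral (use parity and integration by parts as needed): b_1 = 2.

Final answer: 2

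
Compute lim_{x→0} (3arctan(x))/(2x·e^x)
Both numerator and denominator → 0 as x → 0; this is a 0/0 indeterminate form.
Expand each to leading order near x = 0: numerator ~ 3·x, denominator ~ 2·x.
The limit of the ratio is 3/2.

Final answer: 3/2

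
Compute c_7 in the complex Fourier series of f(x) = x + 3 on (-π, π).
Compute the real Fourier coefficients first: a_7 = 0, b_7 = 2/7.
Then c_7 = (a_7 − i·b_7)/2 = -i/7.

Final answer: -i/7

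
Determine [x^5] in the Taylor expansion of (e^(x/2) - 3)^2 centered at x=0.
Expand to order 5: (e^(x/2) - 3)^2 = 13·x^5/1920 + 5·x^4/192 + x^3/24 - x^2/4 - 2·x + 4 + O(x^6).
The coefficient of x^5 is 13/1920.

Final answer: 13/1920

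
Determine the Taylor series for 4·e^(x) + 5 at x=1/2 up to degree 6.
5 + 4·e^(1/2) + 4·e^(1/2)·(x - 1/2) + 2·e^(1/2)·(x - 1/2)^2 + 2·e^(1/2)·(x - 1/2)^3/3 + e^(1/2)·(x - 1/2)^4/6 + e^(1/2)·(x - 1/2)^5/30 + e^(1/2)·(x - 1/2)^6/180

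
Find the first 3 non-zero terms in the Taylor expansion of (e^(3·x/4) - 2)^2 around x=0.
9·x^3/32 - 3·x/2 + 1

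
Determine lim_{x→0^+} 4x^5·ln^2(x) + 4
The product is a 0·∞ indeterminate form at x → 0⁺.
Rewrite the product as 4·ln^2(x) / x^(-5) and apply L'Hôpital, or use the standard hierarchy x^(-5) ≫ |ln x|^2 as x → 0⁺.
The indeterminate product → 0, so the limit = 4.

Final answer: 4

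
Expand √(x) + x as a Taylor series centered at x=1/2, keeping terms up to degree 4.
1/2 + √(2)/2 + (√(2)/2 + 1)·(x - 1/2) - √(2)·(x - 1/2)^2/4 + √(2)·(x - 1/2)^3/4 - 5·√(2)·(x - 1/2)^4/16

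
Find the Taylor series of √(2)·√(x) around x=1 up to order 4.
√(2) + √(2)·(x - 1)/2 - √(2)·(x - 1)^2/8 + √(2)·(x - 1)^3/16 - 5·√(2)·(x - 1)^4/128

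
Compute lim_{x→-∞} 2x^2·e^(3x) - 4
The product is a 0·∞ indeterminate form at x → -∞.
Rewrite the product as 2x^2 / e^(-3x) (an ∞/∞ form) and apply L'Hôpital, or use the standard hierarchy e^(3|x|) ≫ |x^2| as x → -∞.
The indeterminate product → 0, so the limit = -4.

Final answer: -4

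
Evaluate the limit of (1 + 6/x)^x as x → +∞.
As x → +∞: this is the defining limit (1 + 6/x)^x → e^6.
Limit = e^(6).

Final answer: e^(6)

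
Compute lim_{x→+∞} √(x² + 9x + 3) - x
This is an ∞ − ∞ indeterminate form.
Multiply and divide by the conjugate √(x²+9x + 3) + x; the x² terms cancel, leaving (9x + 3)/(√(x²+9x + 3)+x) → 9/2.
Limit = 9/2.

Final answer: 9/2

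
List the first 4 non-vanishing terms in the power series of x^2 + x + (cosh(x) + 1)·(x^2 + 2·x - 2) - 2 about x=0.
x^3 + 2·x^2 + 5·x - 6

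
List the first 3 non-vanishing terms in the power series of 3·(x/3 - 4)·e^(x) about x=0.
-5·x^2 - 11·x - 12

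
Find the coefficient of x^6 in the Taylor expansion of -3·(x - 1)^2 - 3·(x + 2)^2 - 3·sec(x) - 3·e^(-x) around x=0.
Expand to order 6: -3·(x - 1)^2 - 3·(x + 2)^2 - 3·sec(x) - 3·e^(-x) = -31·x^6/120 + x^5/40 - 3·x^4/4 + x^3/2 - 9·x^2 - 3·x - 21 + O(x^7).
The coefficient of x^6 is -31/120.

Final answer: -31/120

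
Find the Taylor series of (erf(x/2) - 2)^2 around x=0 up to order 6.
7·x^6/(360·π) - x^5/(40·√(π)) - x^4/(6·π) + x^3/(3·√(π)) + x^2/π - 4·x/√(π) + 4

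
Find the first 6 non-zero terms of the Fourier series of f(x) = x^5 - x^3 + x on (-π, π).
(-42·π^2 + 2·π^4 + 254)·sin(x) + (-π^4 - 10 + 6·π^2)·sin(2·x) + (-58·π^2/27 + 170/81 + 2·π^4/3)·sin(3·x) + (-π^4/2 - 59/64 + 9·π^2/8)·sin(4·x) + (-18·π^2/25 + 358/625 + 2·π^4/5)·sin(5·x) + (-π^4/3 - 34/81 + 14·π^2/27)·sin(6·x)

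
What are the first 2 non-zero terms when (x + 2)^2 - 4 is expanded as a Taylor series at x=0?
x^2 + 4·x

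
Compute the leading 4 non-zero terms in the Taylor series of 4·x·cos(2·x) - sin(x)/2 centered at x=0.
-3583·x^7/10080 + 213·x^5/80 - 95·x^3/12 + 7·x/2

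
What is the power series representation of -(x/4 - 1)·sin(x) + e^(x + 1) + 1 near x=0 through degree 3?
x^3·(-1/6 + e/6) + x^2·(-1/4 + e/2) + x·(1 + e) + 1 + e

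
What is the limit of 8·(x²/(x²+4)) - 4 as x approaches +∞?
Evaluate the dominant behaviour as x → +∞; each term tends to a finite value or vanishes.
Limit = 4.

Final answer: 4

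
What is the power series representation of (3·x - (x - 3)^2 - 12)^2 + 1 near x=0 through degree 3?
-18·x^3 + 123·x^2 - 378·x + 442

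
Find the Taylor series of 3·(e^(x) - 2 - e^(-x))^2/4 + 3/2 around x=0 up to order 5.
-x^5/20 + x^4 - x^3 + 3·x^2 - 6·x + 9/2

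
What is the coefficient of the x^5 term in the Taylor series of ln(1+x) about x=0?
Expand to order 5: ln(1+x) = x^5/5 - x^4/4 + x^3/3 - x^2/2 + x + O(x^6).
The coefficient of x^5 is 1/5.

Final answer: 1/5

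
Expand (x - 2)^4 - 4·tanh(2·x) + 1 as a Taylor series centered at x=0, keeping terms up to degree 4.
x^4 + 8·x^3/3 + 24·x^2 - 40·x + 17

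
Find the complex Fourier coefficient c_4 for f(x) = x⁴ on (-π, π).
Compute the real Fourier coefficients first: a_4 = -3/16 + π^2/2, b_4 = 0.
Then c_4 = (a_4 − i·b_4)/2 = -3/32 + π^2/4.

Final answer: -3/32 + π^2/4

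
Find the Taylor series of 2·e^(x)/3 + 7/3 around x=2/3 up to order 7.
2·e^(2/3)/3 + 7/3 + 2·e^(2/3)·(x - 2/3)/3 + e^(2/3)·(x - 2/3)^2/3 + e^(2/3)·(x - 2/3)^3/9 + e^(2/3)·(x - 2/3)^4/36 + e^(2/3)·(x - 2/3)^5/180 + e^(2/3)·(x - 2/3)^6/1080 + e^(2/3)·(x - 2/3)^7/7560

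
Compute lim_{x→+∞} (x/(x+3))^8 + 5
As x → +∞: x/(x+3) = 1/(1 + 3/x) → 1, and the 8th power of a limit-1 base also → 1; with the additive constant, 1 + 5 = 6.
Limit = 6.

Final answer: 6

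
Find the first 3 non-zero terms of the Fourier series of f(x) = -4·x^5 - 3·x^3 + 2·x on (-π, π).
(-920 - 8·π^4 + 154·π^2)·sin(x) + (-17·π^2 + 47/2 + 4·π^4)·sin(2·x) + (-8·π^4/3 - 104/81 + 106·π^2/27)·sin(3·x)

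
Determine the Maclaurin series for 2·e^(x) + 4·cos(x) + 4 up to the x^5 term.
x^5/60 + x^4/4 + x^3/3 - x^2 + 2·x + 10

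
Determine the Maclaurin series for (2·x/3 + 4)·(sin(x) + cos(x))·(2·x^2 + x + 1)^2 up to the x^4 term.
469·x^4/18 + 107·x^3/3 + 28·x^2 + 38·x/3 + 4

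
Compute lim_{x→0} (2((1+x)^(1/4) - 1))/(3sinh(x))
Both numerator and denominator → 0 as x → 0; this is a 0/0 indeterminate form.
Expand each to leading order near x = 0: numerator ~ x/2, denominator ~ 3·x.
The limit of the ratio is 1/6.

Final answer: 1/6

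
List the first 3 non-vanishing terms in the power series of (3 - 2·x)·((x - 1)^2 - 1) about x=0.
-2·x^3 + 7·x^2 - 6·x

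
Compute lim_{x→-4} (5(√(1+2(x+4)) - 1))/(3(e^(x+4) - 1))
Both numerator and denominator → 0 as x → -4; this is a 0/0 indeterminate form.
Expand each to leading order near x = -4: numerator ~ 5·(x + 4), denominator ~ 3·(x + 4).
The limit of the ratio is 5/3.

Final answer: 5/3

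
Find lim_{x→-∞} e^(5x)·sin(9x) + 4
Evaluate the dominant behaviour as x → -∞; each term tends to a finite value or vanishes.
Limit = 4.

Final answer: 4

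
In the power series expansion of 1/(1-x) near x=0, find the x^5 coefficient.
Expand to order 5: 1/(1-x) = x^5 + x^4 + x^3 + x^2 + x + 1 + O(x^6).
The coefficient of x^5 is 1.

Final answer: 1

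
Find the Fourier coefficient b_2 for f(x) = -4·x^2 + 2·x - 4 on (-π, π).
b_2 = (1/π) ∫_{-π}^{π} f(x)·sin(2x) dx.
Evaluate the integral (use parity and integration by parts as needed): b_2 = -2.

Final answer: -2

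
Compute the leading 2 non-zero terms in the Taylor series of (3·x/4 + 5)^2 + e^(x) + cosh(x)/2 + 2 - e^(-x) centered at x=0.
19·x/2 + 55/2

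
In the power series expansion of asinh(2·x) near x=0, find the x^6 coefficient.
Expand to order 6: asinh(2·x) = 12·x^5/5 - 4·x^3/3 + 2·x + O(x^7).
The coefficient of x^6 is 0.

Final answer: 0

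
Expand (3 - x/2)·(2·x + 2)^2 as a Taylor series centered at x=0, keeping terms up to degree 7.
-2·x^3 + 8·x^2 + 22·x + 12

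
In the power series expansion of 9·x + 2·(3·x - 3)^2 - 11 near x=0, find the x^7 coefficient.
Expand to order 7: 9·x + 2·(3·x - 3)^2 - 11 = 18·x^2 - 27·x + 7 + O(x^8).
The coefficient of x^7 is 0.

Final answer: 0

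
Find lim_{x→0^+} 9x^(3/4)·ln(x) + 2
The product is a 0·∞ indeterminate form at x → 0⁺.
Rewrite the product as 9·ln(x) / x^(-3/4) and apply L'Hôpital, or use the standard hierarchy x^(-3/4) ≫ |ln x| as x → 0⁺.
The indeterminate product → 0, so the limit = 2.

Final answer: 2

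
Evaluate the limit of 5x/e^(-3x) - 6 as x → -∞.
The quotient is an ∞/∞ indeterminate form as x → -∞.
Compare growth rates of the dominant terms (exponentials ≫ polynomials ≫ logarithms), or apply L'Hôpital's rule; the quotient → 0.
Adding the constant: 0 - 6 = -6. Limit = -6.

Final answer: -6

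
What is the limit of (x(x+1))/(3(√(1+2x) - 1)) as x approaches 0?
Both numerator and denominator → 0 as x → 0; this is a 0/0 indeterminate form.
Expand each to leading order near x = 0: numerator ~ x, denominator ~ 3·x.
The limit of the ratio is 1/3.

Final answer: 1/3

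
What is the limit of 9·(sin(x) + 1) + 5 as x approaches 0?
Direct substitution at x = 0 gives 14.

Final answer: 14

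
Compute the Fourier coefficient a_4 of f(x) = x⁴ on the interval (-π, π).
a_4 = (1/π) ∫_{-π}^{π} f(x)·cos(4x) dx.
Evaluate the integral (use parity and integration by parts as needed): a_4 = -3/16 + π^2/2.

Final answer: -3/16 + π^2/2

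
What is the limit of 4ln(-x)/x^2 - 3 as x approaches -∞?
The quotient is an ∞/∞ indeterminate form as x → -∞.
Compare growth rates of the dominant terms (exponentials ≫ polynomials ≫ logarithms), or apply L'Hôpital's rule; the quotient → 0.
Adding the constant: 0 - 3 = -3. Limit = -3.

Final answer: -3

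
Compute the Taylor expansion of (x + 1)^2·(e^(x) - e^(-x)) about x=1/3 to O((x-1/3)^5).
(-16 + 16·e^(2/3))·e^(-1/3)/9 + (-8 + 40·e^(2/3))·e^(-1/3)·(x - 1/3)/9 + (7 + 41·e^(2/3))·e^(-1/3)·(x - 1/3)^2/9 + (-1 + 71·e^(2/3))·e^(-1/3)·(x - 1/3)^3/27 + (-7 + 55·e^(2/3))·e^(-1/3)·(x - 1/3)^4/54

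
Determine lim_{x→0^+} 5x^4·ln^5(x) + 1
The product is a 0·∞ indeterminate form at x → 0⁺.
Rewrite the product as 5·ln^5(x) / x^(-4) and apply L'Hôpital, or use the standard hierarchy x^(-4) ≫ |ln x|^5 as x → 0⁺.
The indeterminate product → 0, so the limit = 1.

Final answer: 1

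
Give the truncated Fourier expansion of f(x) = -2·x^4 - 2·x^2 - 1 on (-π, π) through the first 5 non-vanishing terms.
(-88 + 16·π^2)·cos(x) + (4 - 4·π^2)·cos(2·x) + (-8/27 + 16·π^2/9)·cos(3·x) + (-π^2 - 1/8)·cos(4·x) - 2·π^4/5 - 2·π^2/3 - 1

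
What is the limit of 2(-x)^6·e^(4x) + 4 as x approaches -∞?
The product is a 0·∞ indeterminate form at x → -∞.
Rewrite the product as 2(-x)^6 / e^(-4x) (an ∞/∞ form) and apply L'Hôpital, or use the standard hierarchy e^(4|x|) ≫ |(-x)^6| as x → -∞.
The indeterminate product → 0, so the limit = 4.

Final answer: 4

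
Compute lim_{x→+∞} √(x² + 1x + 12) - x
This is an ∞ − ∞ indeterminate form.
Multiply and divide by the conjugate √(x²+1x + 12) + x; the x² terms cancel, leaving (1x + 12)/(√(x²+1x + 12)+x) → 1/2.
Limit = 1/2.

Final answer: 1/2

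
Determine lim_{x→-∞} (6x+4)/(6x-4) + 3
Evaluate the dominant behaviour as x → -∞; each term tends to a finite value or vanishes.
Limit = 4.

Final answer: 4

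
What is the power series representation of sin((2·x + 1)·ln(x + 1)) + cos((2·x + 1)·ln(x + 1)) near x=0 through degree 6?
77·x^6/180 - x^5/4 - 3·x^4/4 - 7·x^3/3 + x^2 + x + 1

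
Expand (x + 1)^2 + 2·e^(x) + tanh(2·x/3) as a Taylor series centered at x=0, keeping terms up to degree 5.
499·x^5/14580 + x^4/12 + 19·x^3/81 + 2·x^2 + 14·x/3 + 3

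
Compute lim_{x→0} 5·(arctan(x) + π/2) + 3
Direct substitution at x = 0 gives 3 + 5·π/2.

Final answer: 3 + 5·π/2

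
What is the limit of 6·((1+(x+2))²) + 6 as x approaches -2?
Direct substitution at x = -2 gives 12.

Final answer: 12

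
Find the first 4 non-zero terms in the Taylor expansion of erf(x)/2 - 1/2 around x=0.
x^5/(10·√(π)) - x^3/(3·√(π)) + x/√(π) - 1/2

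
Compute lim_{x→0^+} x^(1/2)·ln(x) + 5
The product is a 0·∞ indeterminate form at x → 0⁺.
Rewrite the product as ln(x) / x^(-1/2) and apply L'Hôpital, or use the standard hierarchy x^(-1/2) ≫ |ln x| as x → 0⁺.
The indeterminate product → 0, so the limit = 5.

Final answer: 5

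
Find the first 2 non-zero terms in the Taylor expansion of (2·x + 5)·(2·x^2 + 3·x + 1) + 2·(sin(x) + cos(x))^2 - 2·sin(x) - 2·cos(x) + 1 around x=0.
19·x + 6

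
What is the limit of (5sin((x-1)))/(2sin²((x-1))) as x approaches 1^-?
Both numerator and denominator → 0 as x → 1^-; this is a 0/0 indeterminate form.
Expand each to leading order near x = 1: numerator ~ 5·(x - 1), denominator ~ 2·(x - 1)^2.
The limit of the ratio is -∞.

Final answer: -∞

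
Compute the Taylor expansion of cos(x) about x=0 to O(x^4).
1 - x^2/2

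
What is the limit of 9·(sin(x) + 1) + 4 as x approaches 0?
Direct substitution at x = 0 gives 13.

Final answer: 13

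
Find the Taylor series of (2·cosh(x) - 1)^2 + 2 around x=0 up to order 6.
31·x^6/180 + 7·x^4/6 + 2·x^2 + 3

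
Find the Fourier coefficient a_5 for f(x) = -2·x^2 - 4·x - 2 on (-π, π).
a_5 = (1/π) ∫_{-π}^{π} f(x)·cos(5x) dx.
Evaluate the integral (use parity and integration by parts as needed): a_5 = 8/25.

Final answer: 8/25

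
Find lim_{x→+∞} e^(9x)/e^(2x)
This is an ∞/∞ indeterminate form as x → +∞.
Rewrite e^(9x)/e^(2x) = e^((9−2)x) = e^(7x); the exponent coefficient is 7 > 0 so e^(7x) → ∞.
Limit = ∞.

Final answer: ∞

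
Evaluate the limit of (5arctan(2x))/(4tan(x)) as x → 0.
Both numerator and denominator → 0 as x → 0; this is a 0/0 indeterminate form.
Expand each to leading order near x = 0: numerator ~ 10·x, denominator ~ 4·x.
The limit of the ratio is 5/2.

Final answer: 5/2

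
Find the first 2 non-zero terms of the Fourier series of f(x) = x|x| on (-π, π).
(-8 + 2·π^2)·sin(x)/π - π·sin(2·x)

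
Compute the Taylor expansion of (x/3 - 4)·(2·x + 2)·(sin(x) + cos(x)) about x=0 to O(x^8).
131·x^7/7560 - x^6/45 - 29·x^5/60 + 5·x^4/9 + 17·x^3/3 - 8·x^2/3 - 46·x/3 - 8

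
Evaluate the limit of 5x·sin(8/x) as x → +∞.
As x → +∞: let u = 8/x → 0⁺; then 5·x·sin(8/x) = 5·8·sin(u)/u → 5·8·1 = 40.
Limit = 40.

Final answer: 40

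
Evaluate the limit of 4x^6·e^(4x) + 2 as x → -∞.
The product is a 0·∞ indeterminate form at x → -∞.
Rewrite the product as 4x^6 / e^(-4x) (an ∞/∞ form) and apply L'Hôpital, or use the standard hierarchy e^(4|x|) ≫ |x^6| as x → -∞.
The indeterminate product → 0, so the limit = 2.

Final answer: 2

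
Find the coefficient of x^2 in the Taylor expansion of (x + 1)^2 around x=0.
Expand to order 2: (x + 1)^2 = x^2 + 2·x + 1 + O(x^3).
The coefficient of x^2 is 1.

Final answer: 1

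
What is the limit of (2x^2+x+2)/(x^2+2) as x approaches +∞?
This is an ∞/∞ indeterminate form as x → +∞.
Divide numerator and denominator by x^2 and let the lower-order terms vanish; the leading terms give 2/1 = 2.
Limit = 2.

Final answer: 2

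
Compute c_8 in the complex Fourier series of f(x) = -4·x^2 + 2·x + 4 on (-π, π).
Compute the real Fourier coefficients first: a_8 = -1/4, b_8 = -1/2.
Then c_8 = (a_8 − i·b_8)/2 = -1/8 + i/4.

Final answer: -1/8 + i/4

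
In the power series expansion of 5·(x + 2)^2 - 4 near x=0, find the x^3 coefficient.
Expand to order 3: 5·(x + 2)^2 - 4 = 5·x^2 + 20·x + 16 + O(x^4).
The coefficient of x^3 is 0.

Final answer: 0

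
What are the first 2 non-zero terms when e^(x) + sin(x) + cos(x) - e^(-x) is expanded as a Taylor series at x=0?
3·x + 1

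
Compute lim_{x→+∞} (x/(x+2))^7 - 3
As x → +∞: x/(x+2) = 1/(1 + 2/x) → 1, and the 7th power of a limit-1 base also → 1; with the additive constant, 1 - 3 = -2.
Limit = -2.

Final answer: -2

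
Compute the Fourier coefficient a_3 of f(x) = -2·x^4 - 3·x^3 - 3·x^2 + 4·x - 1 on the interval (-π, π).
a_3 = (1/π) ∫_{-π}^{π} f(x)·cos(3x) dx.
Evaluate the integral (use parity and integration by parts as needed): a_3 = 4/27 + 16·π^2/9.

Final answer: 4/27 + 16·π^2/9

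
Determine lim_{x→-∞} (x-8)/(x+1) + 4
Evaluate the dominant behaviour as x → -∞; each term tends to a finite value or vanishes.
Limit = 5.

Final answer: 5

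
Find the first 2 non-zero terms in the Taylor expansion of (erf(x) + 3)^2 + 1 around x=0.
12·x/√(π) + 10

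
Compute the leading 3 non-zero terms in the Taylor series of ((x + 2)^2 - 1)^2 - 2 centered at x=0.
22·x^2 + 24·x + 7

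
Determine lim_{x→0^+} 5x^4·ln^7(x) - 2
The product is a 0·∞ indeterminate form at x → 0⁺.
Rewrite the product as 5·ln^7(x) / x^(-4) and apply L'Hôpital, or use the standard hierarchy x^(-4) ≫ |ln x|^7 as x → 0⁺.
The indeterminate product → 0, so the limit = -2.

Final answer: -2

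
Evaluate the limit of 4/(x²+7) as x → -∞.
Evaluate the dominant behaviour as x → -∞; each term tends to a finite value or vanishes.
Limit = 0.

Final answer: 0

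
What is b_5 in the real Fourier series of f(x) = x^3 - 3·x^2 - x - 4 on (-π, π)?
b_5 = (1/π) ∫_{-π}^{π} f(x)·sin(5x) dx.
Evaluate the integral (use parity and integration by parts as needed): b_5 = -62/125 + 2·π^2/5.

Final answer: -62/125 + 2·π^2/5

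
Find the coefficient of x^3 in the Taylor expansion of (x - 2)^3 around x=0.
Expand to order 3: (x - 2)^3 = x^3 - 6·x^2 + 12·x - 8 + O(x^4).
The coefficient of x^3 is 1.

Final answer: 1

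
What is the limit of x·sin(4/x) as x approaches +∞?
As x → +∞: let u = 4/x → 0⁺; then x·sin(4/x) = 4·sin(u)/u → 4·1 = 4.
Limit = 4.

Final answer: 4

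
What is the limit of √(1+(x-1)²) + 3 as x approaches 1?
Direct substitution at x = 1 gives 4.

Final answer: 4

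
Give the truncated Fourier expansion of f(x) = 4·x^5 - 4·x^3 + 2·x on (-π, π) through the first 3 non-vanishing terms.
(-168·π^2 + 8·π^4 + 1012)·sin(x) + (-4·π^4 - 38 + 24·π^2)·sin(2·x) + (-232·π^2/27 + 572/81 + 8·π^4/3)·sin(3·x)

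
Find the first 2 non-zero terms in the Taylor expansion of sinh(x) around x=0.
x^3/6 + x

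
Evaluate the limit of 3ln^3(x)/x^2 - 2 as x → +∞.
The quotient is an ∞/∞ indeterminate form as x → +∞.
The polynomial denominator x^2 dominates the logarithmic numerator (any positive power of x ≫ ln^3(x) as x → ∞), so the quotient → 0.
Adding the constant: 0 - 2 = -2. Limit = -2.

Final answer: -2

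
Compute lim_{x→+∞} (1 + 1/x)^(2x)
As x → +∞: write (1 + 1/x)^(2x) = ((1 + 1/x)^x)^2 → (e^1)^2 = e^2.
Limit = e^(2).

Final answer: e^(2)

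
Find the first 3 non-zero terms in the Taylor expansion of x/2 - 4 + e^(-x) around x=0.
x^2/2 - x/2 - 3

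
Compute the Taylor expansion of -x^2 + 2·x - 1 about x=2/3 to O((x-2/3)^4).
-1/9 + 2·(x - 2/3)/3 - (x - 2/3)^2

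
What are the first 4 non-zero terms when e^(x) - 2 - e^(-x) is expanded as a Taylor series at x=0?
x^5/60 + x^3/3 + 2·x - 2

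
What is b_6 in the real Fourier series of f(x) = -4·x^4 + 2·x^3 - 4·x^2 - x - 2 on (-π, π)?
b_6 = (1/π) ∫_{-π}^{π} f(x)·sin(6x) dx.
Evaluate the integral (use parity and integration by parts as needed): b_6 = 4/9 - 2·π^2/3.

Final answer: 4/9 - 2·π^2/3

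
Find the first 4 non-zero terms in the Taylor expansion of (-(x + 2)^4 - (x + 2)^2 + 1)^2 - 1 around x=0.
2104·x^3 + 2246·x^2 + 1368·x + 360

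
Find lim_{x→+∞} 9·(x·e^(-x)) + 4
Evaluate the dominant behaviour as x → +∞; each term tends to a finite value or vanishes.
Limit = 4.

Final answer: 4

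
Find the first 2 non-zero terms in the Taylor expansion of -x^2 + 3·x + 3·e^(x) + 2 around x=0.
6·x + 5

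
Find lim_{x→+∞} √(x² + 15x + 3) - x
This is an ∞ − ∞ indeterminate form.
Multiply and divide by the conjugate √(x²+15x + 3) + x; the x² terms cancel, leaving (15x + 3)/(√(x²+15x + 3)+x) → 15/2.
Limit = 15/2.

Final answer: 15/2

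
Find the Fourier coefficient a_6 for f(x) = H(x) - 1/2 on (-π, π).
a_6 = (1/π) ∫_{-π}^{π} f(x)·cos(6x) dx.
Evaluate the integral (use parity and integration by parts as needed): a_6 = 0.

Final answer: 0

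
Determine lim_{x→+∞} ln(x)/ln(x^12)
This is an ∞/∞ indeterminate form as x → +∞.
Write ln(x^12) = 12·ln(x), reducing the quotient to 1/12.
Limit = 1/12.

Final answer: 1/12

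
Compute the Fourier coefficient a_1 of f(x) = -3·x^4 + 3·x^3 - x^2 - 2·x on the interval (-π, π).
a_1 = (1/π) ∫_{-π}^{π} f(x)·cos(1x) dx.
Evaluate the integral (use parity and integration by parts as needed): a_1 = -140 + 24·π^2.

Final answer: -140 + 24·π^2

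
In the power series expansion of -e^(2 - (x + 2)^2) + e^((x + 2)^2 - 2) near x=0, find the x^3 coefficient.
20·e^(-2)/3 + 44·e^(2)/3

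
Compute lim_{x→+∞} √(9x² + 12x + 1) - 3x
As x → +∞: multiply by the conjugate to get (12x+1)/(√(9x²+12x+1)+3x); the denominator ~ 6x, so the limit is 12/6 = 2.
Limit = 2.

Final answer: 2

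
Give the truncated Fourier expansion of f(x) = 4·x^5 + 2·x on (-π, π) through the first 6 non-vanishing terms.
(-160·π^2 + 8·π^4 + 964)·sin(x) + (-4·π^4 - 32 + 20·π^2)·sin(2·x) + (-160·π^2/27 + 428/81 + 8·π^4/3)·sin(3·x) + (-2·π^4 - 31/16 + 5·π^2/2)·sin(4·x) + (-32·π^2/25 + 692/625 + 8·π^4/5)·sin(5·x) + (-4·π^4/3 - 64/81 + 20·π^2/27)·sin(6·x)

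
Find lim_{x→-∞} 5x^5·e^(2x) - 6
The product is a 0·∞ indeterminate form at x → -∞.
Rewrite the product as 5x^5 / e^(-2x) (an ∞/∞ form) and apply L'Hôpital, or use the standard hierarchy e^(2|x|) ≫ |x^5| as x → -∞.
The indeterminate product → 0, so the limit = -6.

Final answer: -6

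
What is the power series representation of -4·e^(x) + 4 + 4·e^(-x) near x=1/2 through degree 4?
(-4·e + 4 + 4·e^(1/2))·e^(-1/2) + (-4·e - 4)·e^(-1/2)·(x - 1/2) + (2 - 2·e)·e^(-1/2)·(x - 1/2)^2 + (-2·e - 2)·e^(-1/2)·(x - 1/2)^3/3 + (1 - e)·e^(-1/2)·(x - 1/2)^4/6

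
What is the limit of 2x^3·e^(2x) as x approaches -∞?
This is a 0·∞ indeterminate form at x → -∞.
Rewrite the product as 2x^3 / e^(-2x) (an ∞/∞ form) and apply L'Hôpital, or use the standard hierarchy e^(2|x|) ≫ |x^3| as x → -∞.
The indeterminate product → 0, so the limit = 0.

Final answer: 0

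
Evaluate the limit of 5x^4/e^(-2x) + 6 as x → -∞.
The quotient is an ∞/∞ indeterminate form as x → -∞.
Compare growth rates of the dominant terms (exponentials ≫ polynomials ≫ logarithms), or apply L'Hôpital's rule; the quotient → 0.
Adding the constant: 0 + 6 = 6. Limit = 6.

Final answer: 6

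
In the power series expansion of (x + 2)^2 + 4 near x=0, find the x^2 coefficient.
Expand to order 2: (x + 2)^2 + 4 = x^2 + 4·x + 8 + O(x^3).
The coefficient of x^2 is 1.

Final answer: 1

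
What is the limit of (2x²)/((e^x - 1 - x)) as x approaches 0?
Both numerator and denominator → 0 as x → 0; this is a 0/0 indeterminate form.
Expand each to leading order near x = 0: numerator ~ 2·x^2, denominator ~ x^2/2.
The limit of the ratio is 4.

Final answer: 4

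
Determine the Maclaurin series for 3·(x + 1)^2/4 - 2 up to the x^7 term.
3·x^2/4 + 3·x/2 - 5/4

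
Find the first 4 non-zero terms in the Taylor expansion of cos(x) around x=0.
-x^6/720 + x^4/24 - x^2/2 + 1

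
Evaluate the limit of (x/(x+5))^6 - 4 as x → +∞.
As x → +∞: x/(x+5) = 1/(1 + 5/x) → 1, and the 6th power of a limit-1 base also → 1; with the additive constant, 1 - 4 = -3.
Limit = -3.

Final answer: -3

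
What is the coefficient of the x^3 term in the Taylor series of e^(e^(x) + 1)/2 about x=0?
Expand to order 3: e^(e^(x) + 1)/2 = 5·x^3·e^(2)/12 + x^2·e^(2)/2 + x·e^(2)/2 + e^(2)/2 + O(x^4).
The coefficient of x^3 is 5·e^(2)/12.

Final answer: 5·e^(2)/12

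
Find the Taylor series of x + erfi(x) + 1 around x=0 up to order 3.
2·x^3/(3·√(π)) + x·(1 + 2/√(π)) + 1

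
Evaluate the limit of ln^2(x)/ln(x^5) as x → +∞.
This is an ∞/∞ indeterminate form as x → +∞.
Write ln(x^5) = 5·ln(x), reducing the quotient to ln(x)/5 → ∞.
Limit = ∞.

Final answer: ∞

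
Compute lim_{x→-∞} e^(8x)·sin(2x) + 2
Evaluate the dominant behaviour as x → -∞; each term tends to a finite value or vanishes.
Limit = 2.

Final answer: 2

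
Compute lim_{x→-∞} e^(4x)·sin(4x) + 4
Evaluate the dominant behaviour as x → -∞; each term tends to a finite value or vanishes.
Limit = 4.

Final answer: 4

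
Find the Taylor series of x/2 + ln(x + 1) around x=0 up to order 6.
-x^6/6 + x^5/5 - x^4/4 + x^3/3 - x^2/2 + 3·x/2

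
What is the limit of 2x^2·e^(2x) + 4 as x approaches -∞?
The product is a 0·∞ indeterminate form at x → -∞.
Rewrite the product as 2x^2 / e^(-2x) (an ∞/∞ form) and apply L'Hôpital, or use the standard hierarchy e^(2|x|) ≫ |x^2| as x → -∞.
The indeterminate product → 0, so the limit = 4.

Final answer: 4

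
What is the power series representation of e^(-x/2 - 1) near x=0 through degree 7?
-x^7·e^(-1)/645120 + x^6·e^(-1)/46080 - x^5·e^(-1)/3840 + x^4·e^(-1)/384 - x^3·e^(-1)/48 + x^2·e^(-1)/8 - x·e^(-1)/2 + e^(-1)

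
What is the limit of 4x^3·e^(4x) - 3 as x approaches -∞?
The product is a 0·∞ indeterminate form at x → -∞.
Rewrite the product as 4x^3 / e^(-4x) (an ∞/∞ form) and apply L'Hôpital, or use the standard hierarchy e^(4|x|) ≫ |x^3| as x → -∞.
The indeterminate product → 0, so the limit = -3.

Final answer: -3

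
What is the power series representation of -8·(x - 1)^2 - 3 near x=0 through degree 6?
-8·x^2 + 16·x - 11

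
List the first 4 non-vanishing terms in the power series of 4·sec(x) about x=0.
61·x^6/180 + 5·x^4/6 + 2·x^2 + 4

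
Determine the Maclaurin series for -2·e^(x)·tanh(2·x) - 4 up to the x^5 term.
-181·x^5/30 + 14·x^4/3 + 10·x^3/3 - 4·x^2 - 4·x - 4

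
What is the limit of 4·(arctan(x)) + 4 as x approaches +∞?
Evaluate the dominant behaviour as x → +∞; each term tends to a finite value or vanishes.
Limit = 4 + 2·π.

Final answer: 4 + 2·π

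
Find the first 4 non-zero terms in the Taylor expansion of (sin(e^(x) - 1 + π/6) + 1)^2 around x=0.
x^3·(-3/4 + 3·√(3)·(-1/6 + √(3)/6)/2) + 3·√(3)·x^2/4 + 3·√(3)·x/2 + 9/4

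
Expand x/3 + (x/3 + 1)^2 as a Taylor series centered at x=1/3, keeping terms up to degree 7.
109/81 + 29·(x - 1/3)/27 + (x - 1/3)^2/9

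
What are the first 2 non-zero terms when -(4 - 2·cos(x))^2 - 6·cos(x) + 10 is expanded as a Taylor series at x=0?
-11·x^4/12 - x^2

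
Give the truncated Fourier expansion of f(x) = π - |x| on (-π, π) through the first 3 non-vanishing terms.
4·cos(x)/π + 4·cos(3·x)/(9·π) + π/2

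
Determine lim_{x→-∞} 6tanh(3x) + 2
Evaluate the dominant behaviour as x → -∞; each term tends to a finite value or vanishes.
Limit = -4.

Final answer: -4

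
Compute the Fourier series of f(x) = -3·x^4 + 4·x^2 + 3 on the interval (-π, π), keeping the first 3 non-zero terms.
(-160 + 24·π^2)·cos(x) + (13 - 6·π^2)·cos(2·x) - 3·π^4/5 + 3 + 4·π^2/3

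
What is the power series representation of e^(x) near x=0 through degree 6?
x^6/720 + x^5/120 + x^4/24 + x^3/6 + x^2/2 + x + 1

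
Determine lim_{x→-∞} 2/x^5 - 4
Evaluate the dominant behaviour as x → -∞; each term tends to a finite value or vanishes.
Limit = -4.

Final answer: -4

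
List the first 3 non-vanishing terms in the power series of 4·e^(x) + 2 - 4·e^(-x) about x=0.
4·x^3/3 + 8·x + 2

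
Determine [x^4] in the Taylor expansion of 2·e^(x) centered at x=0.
Expand to order 4: 2·e^(x) = x^4/12 + x^3/3 + x^2 + 2·x + 2 + O(x^5).
The coefficient of x^4 is 1/12.

Final answer: 1/12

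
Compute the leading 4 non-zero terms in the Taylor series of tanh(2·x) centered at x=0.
-2176·x^7/315 + 64·x^5/15 - 8·x^3/3 + 2·x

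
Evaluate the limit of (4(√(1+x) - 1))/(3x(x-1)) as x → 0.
Both numerator and denominator → 0 as x → 0; this is a 0/0 indeterminate form.
Expand each to leading order near x = 0: numerator ~ 2·x, denominator ~ -3·x.
The limit of the ratio is -2/3.

Final answer: -2/3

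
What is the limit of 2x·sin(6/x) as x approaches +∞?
As x → +∞: let u = 6/x → 0⁺; then 2·x·sin(6/x) = 2·6·sin(u)/u → 2·6·1 = 12.
Limit = 12.

Final answer: 12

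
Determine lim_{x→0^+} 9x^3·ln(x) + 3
The product is a 0·∞ indeterminate form at x → 0⁺.
Rewrite the product as 9·ln(x) / x^(-3) and apply L'Hôpital, or use the standard hierarchy x^(-3) ≫ |ln x| as x → 0⁺.
The indeterminate product → 0, so the limit = 3.

Final answer: 3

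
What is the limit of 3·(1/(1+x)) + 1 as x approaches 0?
Direct substitution at x = 0 gives 4.

Final answer: 4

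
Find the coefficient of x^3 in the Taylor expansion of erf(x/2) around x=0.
Expand to order 3: erf(x/2) = -x^3/(12·√(π)) + x/√(π) + O(x^4).
The coefficient of x^3 is -1/(12·√(π)).

Final answer: -1/(12·√(π))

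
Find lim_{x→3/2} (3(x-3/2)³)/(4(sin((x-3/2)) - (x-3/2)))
Both numerator and denominator → 0 as x → 3/2; this is a 0/0 indeterminate form.
Expand each to leading order near x = 3/2: numerator ~ 3·(x - 3/2)^3, denominator ~ -2·(x - 3/2)^3/3.
The limit of the ratio is -9/2.

Final answer: -9/2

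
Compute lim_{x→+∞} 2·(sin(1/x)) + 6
Evaluate the dominant behaviour as x → +∞; each term tends to a finite value or vanishes.
Limit = 6.

Final answer: 6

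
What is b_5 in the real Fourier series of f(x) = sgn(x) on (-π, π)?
b_5 = (1/π) ∫_{-π}^{π} f(x)·sin(5x) dx.
Evaluate the integral (use parity and integration by parts as needed): b_5 = 4/(5·π).

Final answer: 4/(5·π)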